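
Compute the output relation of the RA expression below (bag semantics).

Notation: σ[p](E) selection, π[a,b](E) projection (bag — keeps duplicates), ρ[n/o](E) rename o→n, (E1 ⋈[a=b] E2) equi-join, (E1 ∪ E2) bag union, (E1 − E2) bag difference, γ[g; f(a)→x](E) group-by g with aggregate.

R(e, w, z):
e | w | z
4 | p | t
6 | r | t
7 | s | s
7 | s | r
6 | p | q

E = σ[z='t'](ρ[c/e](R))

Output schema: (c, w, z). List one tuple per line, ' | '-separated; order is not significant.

Stepwise |·|:
  R → 5
  ρ[c/e](R) → 5
  σ[z='t'](ρ[c/e](R)) → 2

== RESULT ==
c | w | z
4 | p | t
6 | r | t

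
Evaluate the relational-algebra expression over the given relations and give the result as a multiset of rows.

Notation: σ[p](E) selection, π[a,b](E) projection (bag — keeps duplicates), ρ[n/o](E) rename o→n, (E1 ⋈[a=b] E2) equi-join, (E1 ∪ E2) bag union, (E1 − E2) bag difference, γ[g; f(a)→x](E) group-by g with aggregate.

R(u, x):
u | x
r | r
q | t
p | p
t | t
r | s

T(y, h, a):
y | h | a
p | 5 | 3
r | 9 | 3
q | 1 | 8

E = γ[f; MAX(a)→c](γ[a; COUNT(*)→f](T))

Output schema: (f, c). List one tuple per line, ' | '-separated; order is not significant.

Stepwise |·|:
  T → 3
  γ[a; COUNT(*)→f](T) → 2
  γ[f; MAX(a)→c](γ[a; COUNT(*)→f](T)) → 2

== RESULT ==
f | c
1 | 8
2 | 3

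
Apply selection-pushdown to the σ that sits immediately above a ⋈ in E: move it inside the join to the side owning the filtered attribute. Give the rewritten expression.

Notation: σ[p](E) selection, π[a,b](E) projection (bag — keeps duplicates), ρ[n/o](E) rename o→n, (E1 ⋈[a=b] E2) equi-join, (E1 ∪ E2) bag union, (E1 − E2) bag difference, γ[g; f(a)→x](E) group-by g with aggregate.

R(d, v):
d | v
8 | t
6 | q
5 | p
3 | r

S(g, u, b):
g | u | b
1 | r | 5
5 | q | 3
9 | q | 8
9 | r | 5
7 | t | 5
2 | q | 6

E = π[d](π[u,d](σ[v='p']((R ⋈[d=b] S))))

σ filters on v, owned by the left side.
E' = π[d](π[u,d]((σ[v='p'](R) ⋈[d=b] S)))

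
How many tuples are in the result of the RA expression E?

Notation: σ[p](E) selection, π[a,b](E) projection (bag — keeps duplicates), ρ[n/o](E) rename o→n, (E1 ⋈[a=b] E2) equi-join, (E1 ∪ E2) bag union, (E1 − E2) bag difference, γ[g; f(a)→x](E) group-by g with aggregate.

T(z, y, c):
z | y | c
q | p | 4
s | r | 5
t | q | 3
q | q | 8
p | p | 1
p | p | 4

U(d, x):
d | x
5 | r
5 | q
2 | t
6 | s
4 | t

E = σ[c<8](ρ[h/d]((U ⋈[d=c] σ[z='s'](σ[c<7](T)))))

Per-node cardinality:
  U → 5
  T → 6
  σ[c<7](T) → 5
  σ[z='s'](σ[c<7](T)) → 1
  (U ⋈[d=c] σ[z='s'](σ[c<7](T))) → 2
  ρ[h/d]((U ⋈[d=c] σ[z='s'](σ[c<7](T)))) → 2
  σ[c<8](ρ[h/d]((U ⋈[d=c] σ[z='s'](σ[c<7](T))))) → 2

|E| = 2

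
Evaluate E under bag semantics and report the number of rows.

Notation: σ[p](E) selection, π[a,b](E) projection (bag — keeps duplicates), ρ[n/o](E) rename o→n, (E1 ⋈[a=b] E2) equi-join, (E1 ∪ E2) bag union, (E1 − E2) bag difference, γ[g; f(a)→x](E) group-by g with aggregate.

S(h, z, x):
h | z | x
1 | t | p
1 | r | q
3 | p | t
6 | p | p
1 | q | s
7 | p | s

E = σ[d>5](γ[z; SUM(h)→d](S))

Per-node cardinality:
  S → 6
  γ[z; SUM(h)→d](S) → 4
  σ[d>5](γ[z; SUM(h)→d](S)) → 1

|E| = 1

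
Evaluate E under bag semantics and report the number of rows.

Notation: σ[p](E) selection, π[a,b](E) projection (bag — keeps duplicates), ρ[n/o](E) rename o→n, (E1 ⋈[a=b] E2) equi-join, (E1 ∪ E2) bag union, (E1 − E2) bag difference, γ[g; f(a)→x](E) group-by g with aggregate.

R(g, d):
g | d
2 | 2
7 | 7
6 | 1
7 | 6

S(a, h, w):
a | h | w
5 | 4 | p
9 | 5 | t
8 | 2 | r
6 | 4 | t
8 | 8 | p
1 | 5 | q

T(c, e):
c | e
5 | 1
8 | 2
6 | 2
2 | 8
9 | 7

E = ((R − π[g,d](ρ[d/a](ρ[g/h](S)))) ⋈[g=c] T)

Stepwise |·|:
  R → 4
  S → 6
  ρ[g/h](S) → 6
  ρ[d/a](ρ[g/h](S)) → 6
  π[g,d](ρ[d/a](ρ[g/h](S))) → 6
  (R − π[g,d](ρ[d/a](ρ[g/h](S)))) → 4
  T → 5
  ((R − π[g,d](ρ[d/a](ρ[g/h](S)))) ⋈[g=c] T) → 2

|E| = 2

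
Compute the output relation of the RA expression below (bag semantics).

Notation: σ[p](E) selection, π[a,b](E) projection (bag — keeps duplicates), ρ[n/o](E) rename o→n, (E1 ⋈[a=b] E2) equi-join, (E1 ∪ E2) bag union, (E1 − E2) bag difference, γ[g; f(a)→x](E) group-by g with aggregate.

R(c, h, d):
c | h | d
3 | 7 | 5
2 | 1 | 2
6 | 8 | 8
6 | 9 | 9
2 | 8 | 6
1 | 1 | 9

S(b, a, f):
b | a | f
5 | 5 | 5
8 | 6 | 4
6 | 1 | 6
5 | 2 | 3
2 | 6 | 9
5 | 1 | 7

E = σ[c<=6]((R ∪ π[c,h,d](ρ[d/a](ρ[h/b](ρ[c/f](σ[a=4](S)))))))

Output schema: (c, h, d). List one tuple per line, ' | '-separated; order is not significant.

Per-node cardinality:
  R → 6
  S → 6
  σ[a=4](S) → 0
  ρ[c/f](σ[a=4](S)) → 0
  ρ[h/b](ρ[c/f](σ[a=4](S))) → 0
  ρ[d/a](ρ[h/b](ρ[c/f](σ[a=4](S)))) → 0
  π[c,h,d](ρ[d/a](ρ[h/b](ρ[c/f](σ[a=4](S))))) → 0
  (R ∪ π[c,h,d](ρ[d/a](ρ[h/b](ρ[c/f](σ[a=4](S)))))) → 6
  σ[c<=6]((R ∪ π[c,h,d](ρ[d/a](ρ[h/b](ρ[c/f](σ[a=4](S))))))) → 6

== RESULT ==
c | h | d
1 | 1 | 9
2 | 1 | 2
2 | 8 | 6
3 | 7 | 5
6 | 8 | 8
6 | 9 | 9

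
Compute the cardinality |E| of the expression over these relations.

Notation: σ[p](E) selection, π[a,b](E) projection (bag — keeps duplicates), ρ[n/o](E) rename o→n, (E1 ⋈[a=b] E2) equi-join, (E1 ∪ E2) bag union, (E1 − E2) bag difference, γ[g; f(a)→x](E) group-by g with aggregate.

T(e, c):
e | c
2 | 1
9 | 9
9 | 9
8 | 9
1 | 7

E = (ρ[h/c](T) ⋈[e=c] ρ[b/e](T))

Row counts bottom-up:
  T → 5
  ρ[h/c](T) → 5
  T → 5
  ρ[b/e](T) → 5
  (ρ[h/c](T) ⋈[e=c] ρ[b/e](T)) → 7

|E| = 7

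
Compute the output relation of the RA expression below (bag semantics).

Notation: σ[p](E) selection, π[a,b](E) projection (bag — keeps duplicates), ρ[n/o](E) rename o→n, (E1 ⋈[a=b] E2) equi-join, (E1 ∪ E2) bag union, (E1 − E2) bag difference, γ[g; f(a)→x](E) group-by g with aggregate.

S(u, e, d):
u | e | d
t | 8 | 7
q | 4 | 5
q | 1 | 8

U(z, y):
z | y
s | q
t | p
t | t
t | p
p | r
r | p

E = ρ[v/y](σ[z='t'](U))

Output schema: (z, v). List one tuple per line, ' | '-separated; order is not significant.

Stepwise |·|:
  U → 6
  σ[z='t'](U) → 3
  ρ[v/y](σ[z='t'](U)) → 3

== RESULT ==
z | v
t | p
t | p
t | t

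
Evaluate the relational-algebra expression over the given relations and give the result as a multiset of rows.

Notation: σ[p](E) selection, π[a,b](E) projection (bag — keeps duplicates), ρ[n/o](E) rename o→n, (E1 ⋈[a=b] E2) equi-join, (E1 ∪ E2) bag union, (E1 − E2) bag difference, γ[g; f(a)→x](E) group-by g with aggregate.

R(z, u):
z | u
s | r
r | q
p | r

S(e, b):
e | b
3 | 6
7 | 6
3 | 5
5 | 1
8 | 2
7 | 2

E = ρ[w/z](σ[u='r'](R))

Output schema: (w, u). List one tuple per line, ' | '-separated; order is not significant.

Stepwise |·|:
  R → 3
  σ[u='r'](R) → 2
  ρ[w/z](σ[u='r'](R)) → 2

== RESULT ==
w | u
p | r
s | r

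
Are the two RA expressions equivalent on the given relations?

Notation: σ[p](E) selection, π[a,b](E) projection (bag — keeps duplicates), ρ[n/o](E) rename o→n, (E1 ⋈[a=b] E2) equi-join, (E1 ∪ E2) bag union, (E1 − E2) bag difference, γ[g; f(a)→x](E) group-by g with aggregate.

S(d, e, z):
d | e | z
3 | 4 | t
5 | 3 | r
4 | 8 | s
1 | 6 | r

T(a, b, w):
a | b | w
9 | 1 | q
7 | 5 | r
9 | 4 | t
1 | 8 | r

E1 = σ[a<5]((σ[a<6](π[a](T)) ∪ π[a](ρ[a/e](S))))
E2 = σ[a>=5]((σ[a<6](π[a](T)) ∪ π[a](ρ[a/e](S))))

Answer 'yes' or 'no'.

E1 row counts bottom-up:
  T → 4
  π[a](T) → 4
  σ[a<6](π[a](T)) → 1
  S → 4
  ρ[a/e](S) → 4
  π[a](ρ[a/e](S)) → 4
  (σ[a<6](π[a](T)) ∪ π[a](ρ[a/e](S))) → 5
  σ[a<5]((σ[a<6](π[a](T)) ∪ π[a](ρ[a/e](S)))) → 3
E2 row counts bottom-up:
  T → 4
  π[a](T) → 4
  σ[a<6](π[a](T)) → 1
  S → 4
  ρ[a/e](S) → 4
  π[a](ρ[a/e](S)) → 4
  (σ[a<6](π[a](T)) ∪ π[a](ρ[a/e](S))) → 5
  σ[a>=5]((σ[a<6](π[a](T)) ∪ π[a](ρ[a/e](S)))) → 2

E1 result:
a
1
3
4
E2 result:
a
6
8
Witness: (6,) appears 0× in E1 but 1× in E2.

no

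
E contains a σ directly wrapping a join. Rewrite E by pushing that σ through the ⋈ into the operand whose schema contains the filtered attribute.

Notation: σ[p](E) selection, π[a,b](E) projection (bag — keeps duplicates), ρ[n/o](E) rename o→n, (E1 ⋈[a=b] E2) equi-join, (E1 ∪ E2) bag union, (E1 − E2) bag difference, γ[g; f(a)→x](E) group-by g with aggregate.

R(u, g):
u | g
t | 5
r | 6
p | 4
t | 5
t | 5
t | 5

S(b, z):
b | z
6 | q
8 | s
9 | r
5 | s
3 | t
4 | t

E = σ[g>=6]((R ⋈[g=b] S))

σ filters on g, owned by the left side.
E' = (σ[g>=6](R) ⋈[g=b] S)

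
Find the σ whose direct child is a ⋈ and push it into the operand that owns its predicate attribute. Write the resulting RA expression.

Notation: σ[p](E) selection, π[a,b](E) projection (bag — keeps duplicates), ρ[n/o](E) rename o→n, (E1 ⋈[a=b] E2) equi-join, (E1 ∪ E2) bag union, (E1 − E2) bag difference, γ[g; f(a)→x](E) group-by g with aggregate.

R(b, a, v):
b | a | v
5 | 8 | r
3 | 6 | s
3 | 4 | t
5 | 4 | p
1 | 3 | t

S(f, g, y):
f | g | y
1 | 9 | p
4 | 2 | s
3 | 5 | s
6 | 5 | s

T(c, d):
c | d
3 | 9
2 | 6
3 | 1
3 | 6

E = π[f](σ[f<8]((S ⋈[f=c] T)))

σ filters on f, owned by the left side.
E' = π[f]((σ[f<8](S) ⋈[f=c] T))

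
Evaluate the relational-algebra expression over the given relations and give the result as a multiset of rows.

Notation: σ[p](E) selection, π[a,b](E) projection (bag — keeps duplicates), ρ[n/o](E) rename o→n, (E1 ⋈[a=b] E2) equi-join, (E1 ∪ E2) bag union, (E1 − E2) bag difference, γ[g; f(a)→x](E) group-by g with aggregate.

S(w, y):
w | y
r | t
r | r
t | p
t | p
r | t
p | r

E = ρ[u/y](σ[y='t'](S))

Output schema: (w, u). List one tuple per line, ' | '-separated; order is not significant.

Stepwise |·|:
  S → 6
  σ[y='t'](S) → 2
  ρ[u/y](σ[y='t'](S)) → 2

== RESULT ==
w | u
r | t
r | t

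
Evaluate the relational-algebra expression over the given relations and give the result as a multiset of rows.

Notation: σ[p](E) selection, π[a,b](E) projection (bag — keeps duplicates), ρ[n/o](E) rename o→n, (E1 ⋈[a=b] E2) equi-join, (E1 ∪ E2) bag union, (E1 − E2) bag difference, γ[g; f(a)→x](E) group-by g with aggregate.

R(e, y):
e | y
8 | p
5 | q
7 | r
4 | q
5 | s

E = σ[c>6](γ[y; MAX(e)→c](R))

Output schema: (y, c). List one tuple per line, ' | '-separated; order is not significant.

Row counts bottom-up:
  R → 5
  γ[y; MAX(e)→c](R) → 4
  σ[c>6](γ[y; MAX(e)→c](R)) → 2

== RESULT ==
y | c
p | 8
r | 7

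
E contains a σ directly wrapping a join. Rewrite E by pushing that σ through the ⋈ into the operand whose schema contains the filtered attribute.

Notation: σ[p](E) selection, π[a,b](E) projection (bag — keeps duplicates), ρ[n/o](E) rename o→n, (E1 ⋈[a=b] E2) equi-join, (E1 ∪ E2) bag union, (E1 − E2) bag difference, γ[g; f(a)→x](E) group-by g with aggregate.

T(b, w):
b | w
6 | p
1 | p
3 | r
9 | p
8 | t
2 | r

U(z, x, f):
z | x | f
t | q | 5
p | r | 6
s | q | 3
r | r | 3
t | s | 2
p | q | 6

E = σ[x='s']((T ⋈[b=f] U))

σ filters on x, owned by the right side.
E' = (T ⋈[b=f] σ[x='s'](U))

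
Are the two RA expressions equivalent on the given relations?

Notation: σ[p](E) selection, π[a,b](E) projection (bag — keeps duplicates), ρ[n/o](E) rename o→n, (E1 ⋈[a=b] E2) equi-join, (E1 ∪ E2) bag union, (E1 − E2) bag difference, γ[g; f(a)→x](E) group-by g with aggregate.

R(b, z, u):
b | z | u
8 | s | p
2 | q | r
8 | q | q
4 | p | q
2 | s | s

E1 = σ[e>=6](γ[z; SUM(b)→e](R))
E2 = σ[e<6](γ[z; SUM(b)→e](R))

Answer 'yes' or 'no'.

E1 subexpression sizes:
  R → 5
  γ[z; SUM(b)→e](R) → 3
  σ[e>=6](γ[z; SUM(b)→e](R)) → 2
E2 subexpression sizes:
  R → 5
  γ[z; SUM(b)→e](R) → 3
  σ[e<6](γ[z; SUM(b)→e](R)) → 1

E1 result:
z | e
q | 10
s | 10
E2 result:
z | e
p | 4
Witness: ('s', 10) appears 1× in E1 but 0× in E2.

no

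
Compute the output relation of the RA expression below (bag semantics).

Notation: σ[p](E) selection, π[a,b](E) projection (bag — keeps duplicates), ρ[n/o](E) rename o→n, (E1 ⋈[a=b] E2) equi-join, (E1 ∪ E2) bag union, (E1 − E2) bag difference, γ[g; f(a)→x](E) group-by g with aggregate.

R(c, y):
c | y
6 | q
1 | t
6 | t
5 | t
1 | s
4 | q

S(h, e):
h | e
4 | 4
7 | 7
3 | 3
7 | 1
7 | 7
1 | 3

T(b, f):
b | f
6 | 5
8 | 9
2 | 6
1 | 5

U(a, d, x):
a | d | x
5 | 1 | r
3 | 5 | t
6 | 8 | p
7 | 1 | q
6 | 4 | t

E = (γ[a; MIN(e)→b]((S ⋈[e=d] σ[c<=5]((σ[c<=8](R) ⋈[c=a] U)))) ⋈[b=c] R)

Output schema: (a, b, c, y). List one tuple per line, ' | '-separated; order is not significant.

Row counts bottom-up:
  S → 6
  R → 6
  σ[c<=8](R) → 6
  U → 5
  (σ[c<=8](R) ⋈[c=a] U) → 5
  σ[c<=5]((σ[c<=8](R) ⋈[c=a] U)) → 1
  (S ⋈[e=d] σ[c<=5]((σ[c<=8](R) ⋈[c=a] U))) → 1
  γ[a; MIN(e)→b]((S ⋈[e=d] σ[c<=5]((σ[c<=8](R) ⋈[c=a] U)))) → 1
  R → 6
  (γ[a; MIN(e)→b]((S ⋈[e=d] σ[c<=5]((σ[c<=8](R) ⋈[c=a] U)))) ⋈[b=c] R) → 2

== RESULT ==
a | b | c | y
5 | 1 | 1 | s
5 | 1 | 1 | t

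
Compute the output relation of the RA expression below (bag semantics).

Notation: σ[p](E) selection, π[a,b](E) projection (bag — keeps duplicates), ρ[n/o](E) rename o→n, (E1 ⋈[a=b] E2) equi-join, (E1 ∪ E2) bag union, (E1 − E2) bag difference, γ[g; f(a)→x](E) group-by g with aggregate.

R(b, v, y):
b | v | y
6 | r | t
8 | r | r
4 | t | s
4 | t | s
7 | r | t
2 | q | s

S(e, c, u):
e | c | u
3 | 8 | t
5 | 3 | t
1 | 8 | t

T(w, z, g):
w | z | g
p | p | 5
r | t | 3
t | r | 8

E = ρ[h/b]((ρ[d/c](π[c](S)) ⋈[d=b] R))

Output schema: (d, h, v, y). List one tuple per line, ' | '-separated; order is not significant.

Row counts bottom-up:
  S → 3
  π[c](S) → 3
  ρ[d/c](π[c](S)) → 3
  R → 6
  (ρ[d/c](π[c](S)) ⋈[d=b] R) → 2
  ρ[h/b]((ρ[d/c](π[c](S)) ⋈[d=b] R)) → 2

== RESULT ==
d | h | v | y
8 | 8 | r | r
8 | 8 | r | r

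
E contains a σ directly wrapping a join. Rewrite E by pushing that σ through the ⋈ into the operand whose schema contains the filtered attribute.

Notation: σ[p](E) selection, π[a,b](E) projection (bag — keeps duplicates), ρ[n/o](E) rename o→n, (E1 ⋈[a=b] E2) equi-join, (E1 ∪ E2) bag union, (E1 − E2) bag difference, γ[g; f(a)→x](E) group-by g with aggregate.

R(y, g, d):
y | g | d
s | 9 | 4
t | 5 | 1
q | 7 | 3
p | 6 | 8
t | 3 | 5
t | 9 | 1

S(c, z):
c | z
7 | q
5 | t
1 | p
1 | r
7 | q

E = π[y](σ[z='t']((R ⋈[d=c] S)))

σ filters on z, owned by the right side.
E' = π[y]((R ⋈[d=c] σ[z='t'](S)))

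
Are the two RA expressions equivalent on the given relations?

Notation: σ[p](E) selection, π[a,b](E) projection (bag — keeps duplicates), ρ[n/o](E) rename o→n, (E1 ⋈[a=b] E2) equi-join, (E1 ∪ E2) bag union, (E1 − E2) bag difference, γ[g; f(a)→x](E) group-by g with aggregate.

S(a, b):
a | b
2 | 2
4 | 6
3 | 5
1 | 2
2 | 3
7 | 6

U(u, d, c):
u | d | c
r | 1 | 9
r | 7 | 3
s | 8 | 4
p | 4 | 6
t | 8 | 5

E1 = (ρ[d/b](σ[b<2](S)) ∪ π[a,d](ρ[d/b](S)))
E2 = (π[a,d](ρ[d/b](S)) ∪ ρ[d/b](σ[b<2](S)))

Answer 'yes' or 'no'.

E1 stepwise |·|:
  S → 6
  σ[b<2](S) → 0
  ρ[d/b](σ[b<2](S)) → 0
  S → 6
  ρ[d/b](S) → 6
  π[a,d](ρ[d/b](S)) → 6
  (ρ[d/b](σ[b<2](S)) ∪ π[a,d](ρ[d/b](S))) → 6
E2 stepwise |·|:
  S → 6
  ρ[d/b](S) → 6
  π[a,d](ρ[d/b](S)) → 6
  S → 6
  σ[b<2](S) → 0
  ρ[d/b](σ[b<2](S)) → 0
  (π[a,d](ρ[d/b](S)) ∪ ρ[d/b](σ[b<2](S))) → 6

E1 and E2 produce the same multiset:
a | d
1 | 2
2 | 2
2 | 3
3 | 5
4 | 6
7 | 6

yes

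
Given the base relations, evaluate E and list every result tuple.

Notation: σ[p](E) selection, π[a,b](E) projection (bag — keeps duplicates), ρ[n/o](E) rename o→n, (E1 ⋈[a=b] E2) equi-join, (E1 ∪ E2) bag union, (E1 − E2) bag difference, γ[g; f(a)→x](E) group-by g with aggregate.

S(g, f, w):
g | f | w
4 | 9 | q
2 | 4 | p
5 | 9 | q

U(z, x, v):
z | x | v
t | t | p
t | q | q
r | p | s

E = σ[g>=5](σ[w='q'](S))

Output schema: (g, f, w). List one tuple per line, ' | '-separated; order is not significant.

Stepwise |·|:
  S → 3
  σ[w='q'](S) → 2
  σ[g>=5](σ[w='q'](S)) → 1

== RESULT ==
g | f | w
5 | 9 | q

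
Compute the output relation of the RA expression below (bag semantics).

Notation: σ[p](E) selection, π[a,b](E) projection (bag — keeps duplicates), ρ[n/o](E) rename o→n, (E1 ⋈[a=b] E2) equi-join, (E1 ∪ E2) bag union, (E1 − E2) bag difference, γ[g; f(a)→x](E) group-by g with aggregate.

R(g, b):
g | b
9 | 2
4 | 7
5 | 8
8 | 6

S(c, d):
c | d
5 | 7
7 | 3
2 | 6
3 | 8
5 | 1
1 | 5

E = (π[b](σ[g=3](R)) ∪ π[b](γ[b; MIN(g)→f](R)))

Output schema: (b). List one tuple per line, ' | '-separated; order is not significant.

Stepwise |·|:
  R → 4
  σ[g=3](R) → 0
  π[b](σ[g=3](R)) → 0
  R → 4
  γ[b; MIN(g)→f](R) → 4
  π[b](γ[b; MIN(g)→f](R)) → 4
  (π[b](σ[g=3](R)) ∪ π[b](γ[b; MIN(g)→f](R))) → 4

== RESULT ==
b
2
6
7
8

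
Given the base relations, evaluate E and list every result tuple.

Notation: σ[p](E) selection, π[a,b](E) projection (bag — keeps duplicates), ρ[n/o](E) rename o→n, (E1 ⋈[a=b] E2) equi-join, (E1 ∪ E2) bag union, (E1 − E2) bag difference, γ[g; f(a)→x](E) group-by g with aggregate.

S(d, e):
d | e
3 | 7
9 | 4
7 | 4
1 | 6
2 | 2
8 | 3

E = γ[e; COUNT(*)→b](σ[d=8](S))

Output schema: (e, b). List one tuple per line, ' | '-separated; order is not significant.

Per-node cardinality:
  S → 6
  σ[d=8](S) → 1
  γ[e; COUNT(*)→b](σ[d=8](S)) → 1

== RESULT ==
e | b
3 | 1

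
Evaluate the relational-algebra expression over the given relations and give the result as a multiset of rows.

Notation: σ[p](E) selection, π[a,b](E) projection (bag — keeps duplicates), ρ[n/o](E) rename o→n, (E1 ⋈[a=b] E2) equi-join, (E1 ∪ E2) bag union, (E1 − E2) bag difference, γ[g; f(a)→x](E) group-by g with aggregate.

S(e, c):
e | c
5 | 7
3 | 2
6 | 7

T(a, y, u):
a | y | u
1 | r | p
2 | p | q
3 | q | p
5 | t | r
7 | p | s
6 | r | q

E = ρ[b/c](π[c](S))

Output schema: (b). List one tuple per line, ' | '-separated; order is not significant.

Subexpression sizes:
  S → 3
  π[c](S) → 3
  ρ[b/c](π[c](S)) → 3

== RESULT ==
b
2
7
7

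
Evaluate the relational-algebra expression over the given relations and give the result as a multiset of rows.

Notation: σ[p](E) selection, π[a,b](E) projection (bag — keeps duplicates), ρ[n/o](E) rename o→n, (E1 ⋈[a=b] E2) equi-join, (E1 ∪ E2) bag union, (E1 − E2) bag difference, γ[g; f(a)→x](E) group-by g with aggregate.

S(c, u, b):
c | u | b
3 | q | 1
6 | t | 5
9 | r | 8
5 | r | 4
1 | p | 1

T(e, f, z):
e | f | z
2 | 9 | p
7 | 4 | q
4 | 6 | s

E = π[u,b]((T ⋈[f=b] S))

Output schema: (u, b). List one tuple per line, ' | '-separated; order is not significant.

Subexpression sizes:
  T → 3
  S → 5
  (T ⋈[f=b] S) → 1
  π[u,b]((T ⋈[f=b] S)) → 1

== RESULT ==
u | b
r | 4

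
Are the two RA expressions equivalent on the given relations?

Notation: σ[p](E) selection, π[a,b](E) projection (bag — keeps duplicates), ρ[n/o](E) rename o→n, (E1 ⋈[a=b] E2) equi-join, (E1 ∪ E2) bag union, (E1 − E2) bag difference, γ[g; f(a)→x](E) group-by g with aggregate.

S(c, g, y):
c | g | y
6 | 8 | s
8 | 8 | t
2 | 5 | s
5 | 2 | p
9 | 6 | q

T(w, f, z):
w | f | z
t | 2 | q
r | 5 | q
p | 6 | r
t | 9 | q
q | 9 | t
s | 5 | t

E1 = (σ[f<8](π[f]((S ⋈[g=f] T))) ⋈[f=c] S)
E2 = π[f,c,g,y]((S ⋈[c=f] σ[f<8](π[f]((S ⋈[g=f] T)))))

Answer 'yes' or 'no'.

E1 per-node cardinality:
  S → 5
  T → 6
  (S ⋈[g=f] T) → 4
  π[f]((S ⋈[g=f] T)) → 4
  σ[f<8](π[f]((S ⋈[g=f] T))) → 4
  S → 5
  (σ[f<8](π[f]((S ⋈[g=f] T))) ⋈[f=c] S) → 4
E2 per-node cardinality:
  S → 5
  S → 5
  T → 6
  (S ⋈[g=f] T) → 4
  π[f]((S ⋈[g=f] T)) → 4
  σ[f<8](π[f]((S ⋈[g=f] T))) → 4
  (S ⋈[c=f] σ[f<8](π[f]((S ⋈[g=f] T)))) → 4
  π[f,c,g,y]((S ⋈[c=f] σ[f<8](π[f]((S ⋈[g=f] T))))) → 4

E1 and E2 produce the same multiset:
f | c | g | y
2 | 2 | 5 | s
5 | 5 | 2 | p
5 | 5 | 2 | p
6 | 6 | 8 | s

yes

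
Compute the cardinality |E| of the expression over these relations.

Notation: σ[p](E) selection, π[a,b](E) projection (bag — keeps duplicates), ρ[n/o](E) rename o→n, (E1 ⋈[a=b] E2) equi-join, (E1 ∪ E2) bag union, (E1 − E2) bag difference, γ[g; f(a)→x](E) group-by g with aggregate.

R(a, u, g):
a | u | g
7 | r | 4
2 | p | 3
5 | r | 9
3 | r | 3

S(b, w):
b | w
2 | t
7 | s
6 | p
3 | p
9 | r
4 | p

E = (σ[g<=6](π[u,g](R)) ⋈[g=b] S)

Row counts bottom-up:
  R → 4
  π[u,g](R) → 4
  σ[g<=6](π[u,g](R)) → 3
  S → 6
  (σ[g<=6](π[u,g](R)) ⋈[g=b] S) → 3

|E| = 3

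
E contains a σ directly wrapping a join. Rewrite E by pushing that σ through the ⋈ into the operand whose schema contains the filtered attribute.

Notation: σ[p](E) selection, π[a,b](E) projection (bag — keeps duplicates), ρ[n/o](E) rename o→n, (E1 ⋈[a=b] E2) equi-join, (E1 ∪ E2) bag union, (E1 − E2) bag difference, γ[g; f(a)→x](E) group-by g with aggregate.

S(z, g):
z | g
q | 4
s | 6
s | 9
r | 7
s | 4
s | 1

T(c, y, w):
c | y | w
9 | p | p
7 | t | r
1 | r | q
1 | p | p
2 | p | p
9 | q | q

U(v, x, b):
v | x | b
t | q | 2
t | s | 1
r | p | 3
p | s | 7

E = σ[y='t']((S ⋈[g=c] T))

σ filters on y, owned by the right side.
E' = (S ⋈[g=c] σ[y='t'](T))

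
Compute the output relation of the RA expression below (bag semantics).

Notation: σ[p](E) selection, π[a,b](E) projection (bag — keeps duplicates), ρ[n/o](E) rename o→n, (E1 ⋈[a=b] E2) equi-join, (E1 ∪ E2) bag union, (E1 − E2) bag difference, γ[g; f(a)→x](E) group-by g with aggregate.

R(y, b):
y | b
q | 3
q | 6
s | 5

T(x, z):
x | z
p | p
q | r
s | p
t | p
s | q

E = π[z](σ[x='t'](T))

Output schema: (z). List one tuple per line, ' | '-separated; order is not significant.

Per-node cardinality:
  T → 5
  σ[x='t'](T) → 1
  π[z](σ[x='t'](T)) → 1

== RESULT ==
z
p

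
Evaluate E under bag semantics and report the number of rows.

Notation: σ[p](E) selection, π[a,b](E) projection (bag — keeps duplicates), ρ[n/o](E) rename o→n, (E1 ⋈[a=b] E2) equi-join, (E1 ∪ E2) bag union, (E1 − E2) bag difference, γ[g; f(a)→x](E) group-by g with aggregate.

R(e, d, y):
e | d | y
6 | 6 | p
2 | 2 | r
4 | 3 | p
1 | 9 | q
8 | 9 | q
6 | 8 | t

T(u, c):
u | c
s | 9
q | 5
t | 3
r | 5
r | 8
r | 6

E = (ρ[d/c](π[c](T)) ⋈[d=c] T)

Stepwise |·|:
  T → 6
  π[c](T) → 6
  ρ[d/c](π[c](T)) → 6
  T → 6
  (ρ[d/c](π[c](T)) ⋈[d=c] T) → 8

|E| = 8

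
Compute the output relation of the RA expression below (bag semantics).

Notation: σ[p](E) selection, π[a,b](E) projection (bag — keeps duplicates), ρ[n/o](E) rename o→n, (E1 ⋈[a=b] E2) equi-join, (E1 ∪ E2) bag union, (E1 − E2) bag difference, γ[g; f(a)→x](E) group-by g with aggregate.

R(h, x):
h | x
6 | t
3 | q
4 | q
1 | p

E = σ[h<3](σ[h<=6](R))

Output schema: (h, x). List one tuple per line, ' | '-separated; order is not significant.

Per-node cardinality:
  R → 4
  σ[h<=6](R) → 4
  σ[h<3](σ[h<=6](R)) → 1

== RESULT ==
h | x
1 | p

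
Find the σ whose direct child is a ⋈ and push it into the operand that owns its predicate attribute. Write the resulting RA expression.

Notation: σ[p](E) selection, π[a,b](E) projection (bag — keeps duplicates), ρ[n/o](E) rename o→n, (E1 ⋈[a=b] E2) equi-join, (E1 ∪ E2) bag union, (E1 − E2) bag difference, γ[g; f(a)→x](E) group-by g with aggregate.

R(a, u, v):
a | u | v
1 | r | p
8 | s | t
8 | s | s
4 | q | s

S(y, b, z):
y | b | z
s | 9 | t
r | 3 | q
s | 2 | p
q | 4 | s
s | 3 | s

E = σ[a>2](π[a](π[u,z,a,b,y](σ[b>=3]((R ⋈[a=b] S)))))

σ filters on b, owned by the right side.
E' = σ[a>2](π[a](π[u,z,a,b,y]((R ⋈[a=b] σ[b>=3](S)))))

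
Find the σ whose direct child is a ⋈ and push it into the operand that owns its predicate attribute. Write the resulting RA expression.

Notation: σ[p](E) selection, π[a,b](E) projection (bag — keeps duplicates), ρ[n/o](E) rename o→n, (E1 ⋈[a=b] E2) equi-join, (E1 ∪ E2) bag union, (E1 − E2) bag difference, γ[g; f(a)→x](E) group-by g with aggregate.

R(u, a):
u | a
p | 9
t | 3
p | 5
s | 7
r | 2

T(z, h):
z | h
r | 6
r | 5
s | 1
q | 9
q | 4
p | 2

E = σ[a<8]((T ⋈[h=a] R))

σ filters on a, owned by the right side.
E' = (T ⋈[h=a] σ[a<8](R))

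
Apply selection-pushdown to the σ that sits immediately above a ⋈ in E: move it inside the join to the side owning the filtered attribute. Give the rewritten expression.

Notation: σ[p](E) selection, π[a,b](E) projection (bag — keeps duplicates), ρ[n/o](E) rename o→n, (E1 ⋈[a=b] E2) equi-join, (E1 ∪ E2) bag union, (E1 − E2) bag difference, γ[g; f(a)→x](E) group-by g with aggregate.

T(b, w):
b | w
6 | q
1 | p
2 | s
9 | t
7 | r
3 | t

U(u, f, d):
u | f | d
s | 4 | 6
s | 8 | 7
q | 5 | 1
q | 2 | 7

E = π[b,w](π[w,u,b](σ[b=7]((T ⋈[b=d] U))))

σ filters on b, owned by the left side.
E' = π[b,w](π[w,u,b]((σ[b=7](T) ⋈[b=d] U)))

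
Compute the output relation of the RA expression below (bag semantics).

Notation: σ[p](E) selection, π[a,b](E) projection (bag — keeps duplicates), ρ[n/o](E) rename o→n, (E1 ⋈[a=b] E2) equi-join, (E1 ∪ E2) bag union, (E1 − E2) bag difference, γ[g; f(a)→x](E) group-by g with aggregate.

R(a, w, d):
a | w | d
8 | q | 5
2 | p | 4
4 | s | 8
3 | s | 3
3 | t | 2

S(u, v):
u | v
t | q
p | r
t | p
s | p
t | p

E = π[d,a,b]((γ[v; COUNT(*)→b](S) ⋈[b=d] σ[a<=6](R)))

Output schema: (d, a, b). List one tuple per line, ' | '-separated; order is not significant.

Per-node cardinality:
  S → 5
  γ[v; COUNT(*)→b](S) → 3
  R → 5
  σ[a<=6](R) → 4
  (γ[v; COUNT(*)→b](S) ⋈[b=d] σ[a<=6](R)) → 1
  π[d,a,b]((γ[v; COUNT(*)→b](S) ⋈[b=d] σ[a<=6](R))) → 1

== RESULT ==
d | a | b
3 | 3 | 3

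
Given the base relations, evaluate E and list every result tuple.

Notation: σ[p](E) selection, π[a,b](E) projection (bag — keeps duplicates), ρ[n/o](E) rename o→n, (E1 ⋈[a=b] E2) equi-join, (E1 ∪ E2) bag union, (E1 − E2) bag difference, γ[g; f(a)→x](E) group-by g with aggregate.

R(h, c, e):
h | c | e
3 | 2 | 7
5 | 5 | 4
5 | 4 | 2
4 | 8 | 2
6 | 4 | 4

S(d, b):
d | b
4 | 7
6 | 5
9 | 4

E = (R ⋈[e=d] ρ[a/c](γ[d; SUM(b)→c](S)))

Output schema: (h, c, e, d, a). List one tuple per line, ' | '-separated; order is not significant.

Stepwise |·|:
  R → 5
  S → 3
  γ[d; SUM(b)→c](S) → 3
  ρ[a/c](γ[d; SUM(b)→c](S)) → 3
  (R ⋈[e=d] ρ[a/c](γ[d; SUM(b)→c](S))) → 2

== RESULT ==
h | c | e | d | a
5 | 5 | 4 | 4 | 7
6 | 4 | 4 | 4 | 7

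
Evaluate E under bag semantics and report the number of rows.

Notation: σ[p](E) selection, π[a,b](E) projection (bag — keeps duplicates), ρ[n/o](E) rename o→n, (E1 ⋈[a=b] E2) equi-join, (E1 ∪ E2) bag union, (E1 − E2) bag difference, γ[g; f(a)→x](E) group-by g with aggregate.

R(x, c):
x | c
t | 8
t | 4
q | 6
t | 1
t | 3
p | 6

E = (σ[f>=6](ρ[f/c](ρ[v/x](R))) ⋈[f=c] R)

Per-node cardinality:
  R → 6
  ρ[v/x](R) → 6
  ρ[f/c](ρ[v/x](R)) → 6
  σ[f>=6](ρ[f/c](ρ[v/x](R))) → 3
  R → 6
  (σ[f>=6](ρ[f/c](ρ[v/x](R))) ⋈[f=c] R) → 5

|E| = 5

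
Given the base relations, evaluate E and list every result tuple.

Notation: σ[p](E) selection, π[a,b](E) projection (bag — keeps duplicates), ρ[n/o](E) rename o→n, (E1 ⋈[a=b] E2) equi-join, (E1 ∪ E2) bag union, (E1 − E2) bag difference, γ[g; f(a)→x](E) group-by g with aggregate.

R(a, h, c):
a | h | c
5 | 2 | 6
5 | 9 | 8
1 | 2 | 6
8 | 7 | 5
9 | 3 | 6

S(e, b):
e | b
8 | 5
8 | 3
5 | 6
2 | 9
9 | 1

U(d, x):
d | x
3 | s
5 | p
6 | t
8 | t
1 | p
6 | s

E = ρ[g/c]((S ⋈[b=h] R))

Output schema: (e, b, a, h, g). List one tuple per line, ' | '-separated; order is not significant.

Row counts bottom-up:
  S → 5
  R → 5
  (S ⋈[b=h] R) → 2
  ρ[g/c]((S ⋈[b=h] R)) → 2

== RESULT ==
e | b | a | h | g
2 | 9 | 5 | 9 | 8
8 | 3 | 9 | 3 | 6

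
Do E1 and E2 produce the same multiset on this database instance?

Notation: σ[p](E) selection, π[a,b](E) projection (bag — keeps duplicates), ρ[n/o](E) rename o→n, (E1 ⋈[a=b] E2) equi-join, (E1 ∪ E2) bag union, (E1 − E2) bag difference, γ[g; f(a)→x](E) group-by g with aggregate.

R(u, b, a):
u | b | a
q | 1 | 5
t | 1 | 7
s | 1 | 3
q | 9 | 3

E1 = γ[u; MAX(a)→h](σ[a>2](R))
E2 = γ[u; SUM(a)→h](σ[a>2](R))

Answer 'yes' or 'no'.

E1 subexpression sizes:
  R → 4
  σ[a>2](R) → 4
  γ[u; MAX(a)→h](σ[a>2](R)) → 3
E2 subexpression sizes:
  R → 4
  σ[a>2](R) → 4
  γ[u; SUM(a)→h](σ[a>2](R)) → 3

E1 result:
u | h
q | 5
s | 3
t | 7
E2 result:
u | h
q | 8
s | 3
t | 7
Witness: ('q', 8) appears 0× in E1 but 1× in E2.

no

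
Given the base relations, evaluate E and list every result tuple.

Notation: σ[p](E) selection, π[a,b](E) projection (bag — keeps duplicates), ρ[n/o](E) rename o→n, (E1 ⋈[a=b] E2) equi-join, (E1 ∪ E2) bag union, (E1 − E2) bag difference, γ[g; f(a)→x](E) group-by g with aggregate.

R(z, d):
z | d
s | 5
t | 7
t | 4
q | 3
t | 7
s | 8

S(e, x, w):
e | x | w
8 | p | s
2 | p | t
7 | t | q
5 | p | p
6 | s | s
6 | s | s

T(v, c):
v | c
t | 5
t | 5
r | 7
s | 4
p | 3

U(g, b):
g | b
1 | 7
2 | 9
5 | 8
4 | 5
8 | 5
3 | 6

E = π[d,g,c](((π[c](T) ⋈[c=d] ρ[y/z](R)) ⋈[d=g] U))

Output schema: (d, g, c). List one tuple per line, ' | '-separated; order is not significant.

Per-node cardinality:
  T → 5
  π[c](T) → 5
  R → 6
  ρ[y/z](R) → 6
  (π[c](T) ⋈[c=d] ρ[y/z](R)) → 6
  U → 6
  ((π[c](T) ⋈[c=d] ρ[y/z](R)) ⋈[d=g] U) → 4
  π[d,g,c](((π[c](T) ⋈[c=d] ρ[y/z](R)) ⋈[d=g] U)) → 4

== RESULT ==
d | g | c
3 | 3 | 3
4 | 4 | 4
5 | 5 | 5
5 | 5 | 5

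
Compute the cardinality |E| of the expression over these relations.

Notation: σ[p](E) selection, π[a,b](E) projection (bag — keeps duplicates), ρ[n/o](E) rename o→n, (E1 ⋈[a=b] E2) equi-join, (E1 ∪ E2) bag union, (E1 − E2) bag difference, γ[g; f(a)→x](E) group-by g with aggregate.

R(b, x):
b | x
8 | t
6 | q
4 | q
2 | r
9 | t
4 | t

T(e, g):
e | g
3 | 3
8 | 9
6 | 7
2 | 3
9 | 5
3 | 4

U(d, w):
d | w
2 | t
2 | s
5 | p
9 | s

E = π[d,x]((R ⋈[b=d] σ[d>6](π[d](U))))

Subexpression sizes:
  R → 6
  U → 4
  π[d](U) → 4
  σ[d>6](π[d](U)) → 1
  (R ⋈[b=d] σ[d>6](π[d](U))) → 1
  π[d,x]((R ⋈[b=d] σ[d>6](π[d](U)))) → 1

|E| = 1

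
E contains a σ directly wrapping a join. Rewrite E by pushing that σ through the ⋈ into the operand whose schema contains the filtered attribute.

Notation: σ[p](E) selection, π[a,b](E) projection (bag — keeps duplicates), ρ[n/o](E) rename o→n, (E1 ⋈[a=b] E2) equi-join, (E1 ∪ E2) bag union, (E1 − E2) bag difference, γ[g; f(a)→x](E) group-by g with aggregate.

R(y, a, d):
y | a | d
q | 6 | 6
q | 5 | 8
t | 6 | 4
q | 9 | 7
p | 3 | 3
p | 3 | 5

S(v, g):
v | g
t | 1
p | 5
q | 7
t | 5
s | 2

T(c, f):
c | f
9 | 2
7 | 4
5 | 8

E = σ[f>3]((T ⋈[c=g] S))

σ filters on f, owned by the left side.
E' = (σ[f>3](T) ⋈[c=g] S)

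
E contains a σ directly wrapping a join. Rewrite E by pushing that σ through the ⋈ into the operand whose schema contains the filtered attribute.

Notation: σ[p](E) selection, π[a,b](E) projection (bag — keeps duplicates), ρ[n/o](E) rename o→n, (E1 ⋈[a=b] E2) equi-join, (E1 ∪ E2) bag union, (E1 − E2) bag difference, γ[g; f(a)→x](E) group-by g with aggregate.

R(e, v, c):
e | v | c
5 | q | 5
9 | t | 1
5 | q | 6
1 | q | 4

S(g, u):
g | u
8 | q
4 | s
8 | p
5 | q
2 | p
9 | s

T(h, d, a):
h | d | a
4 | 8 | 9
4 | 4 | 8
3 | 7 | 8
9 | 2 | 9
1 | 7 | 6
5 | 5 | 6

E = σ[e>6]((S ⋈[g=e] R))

σ filters on e, owned by the right side.
E' = (S ⋈[g=e] σ[e>6](R))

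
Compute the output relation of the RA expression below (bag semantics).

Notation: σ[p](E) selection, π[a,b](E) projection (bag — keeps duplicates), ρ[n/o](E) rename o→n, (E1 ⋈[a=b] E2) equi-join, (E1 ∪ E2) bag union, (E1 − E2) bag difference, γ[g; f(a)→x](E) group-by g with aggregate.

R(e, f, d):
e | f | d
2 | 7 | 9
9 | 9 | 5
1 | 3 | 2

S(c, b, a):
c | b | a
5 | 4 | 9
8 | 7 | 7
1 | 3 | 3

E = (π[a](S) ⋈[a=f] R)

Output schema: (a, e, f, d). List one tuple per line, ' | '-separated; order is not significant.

Stepwise |·|:
  S → 3
  π[a](S) → 3
  R → 3
  (π[a](S) ⋈[a=f] R) → 3

== RESULT ==
a | e | f | d
3 | 1 | 3 | 2
7 | 2 | 7 | 9
9 | 9 | 9 | 5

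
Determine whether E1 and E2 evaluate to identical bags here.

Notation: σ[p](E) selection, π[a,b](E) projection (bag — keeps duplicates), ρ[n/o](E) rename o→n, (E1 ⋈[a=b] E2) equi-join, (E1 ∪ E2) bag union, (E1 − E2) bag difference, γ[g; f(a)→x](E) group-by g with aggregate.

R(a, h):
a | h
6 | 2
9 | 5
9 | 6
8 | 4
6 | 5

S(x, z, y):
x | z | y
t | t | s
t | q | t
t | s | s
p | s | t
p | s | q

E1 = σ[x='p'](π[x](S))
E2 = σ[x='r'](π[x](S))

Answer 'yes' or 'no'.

E1 row counts bottom-up:
  S → 5
  π[x](S) → 5
  σ[x='p'](π[x](S)) → 2
E2 row counts bottom-up:
  S → 5
  π[x](S) → 5
  σ[x='r'](π[x](S)) → 0

E1 result:
x
p
p
E2 result:
x
(0 rows)
Witness: ('p',) appears 2× in E1 but 0× in E2.

no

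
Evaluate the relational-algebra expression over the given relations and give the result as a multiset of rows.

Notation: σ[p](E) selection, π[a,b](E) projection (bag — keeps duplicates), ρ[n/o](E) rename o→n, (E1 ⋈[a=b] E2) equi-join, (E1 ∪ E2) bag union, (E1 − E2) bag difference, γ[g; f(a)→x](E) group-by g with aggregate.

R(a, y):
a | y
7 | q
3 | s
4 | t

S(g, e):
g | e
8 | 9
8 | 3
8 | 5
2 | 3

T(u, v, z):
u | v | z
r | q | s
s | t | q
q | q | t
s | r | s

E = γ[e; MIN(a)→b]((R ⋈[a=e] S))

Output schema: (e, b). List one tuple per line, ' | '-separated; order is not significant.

Subexpression sizes:
  R → 3
  S → 4
  (R ⋈[a=e] S) → 2
  γ[e; MIN(a)→b]((R ⋈[a=e] S)) → 1

== RESULT ==
e | b
3 | 3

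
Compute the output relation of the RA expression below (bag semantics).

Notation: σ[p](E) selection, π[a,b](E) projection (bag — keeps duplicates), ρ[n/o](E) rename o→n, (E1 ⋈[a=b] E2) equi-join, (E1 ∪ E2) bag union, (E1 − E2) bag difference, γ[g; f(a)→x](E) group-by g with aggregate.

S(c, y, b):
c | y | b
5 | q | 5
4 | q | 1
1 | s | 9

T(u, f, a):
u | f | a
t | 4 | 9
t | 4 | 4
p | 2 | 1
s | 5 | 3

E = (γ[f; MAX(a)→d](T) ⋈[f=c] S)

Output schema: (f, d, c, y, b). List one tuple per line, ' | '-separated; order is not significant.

Stepwise |·|:
  T → 4
  γ[f; MAX(a)→d](T) → 3
  S → 3
  (γ[f; MAX(a)→d](T) ⋈[f=c] S) → 2

== RESULT ==
f | d | c | y | b
4 | 9 | 4 | q | 1
5 | 3 | 5 | q | 5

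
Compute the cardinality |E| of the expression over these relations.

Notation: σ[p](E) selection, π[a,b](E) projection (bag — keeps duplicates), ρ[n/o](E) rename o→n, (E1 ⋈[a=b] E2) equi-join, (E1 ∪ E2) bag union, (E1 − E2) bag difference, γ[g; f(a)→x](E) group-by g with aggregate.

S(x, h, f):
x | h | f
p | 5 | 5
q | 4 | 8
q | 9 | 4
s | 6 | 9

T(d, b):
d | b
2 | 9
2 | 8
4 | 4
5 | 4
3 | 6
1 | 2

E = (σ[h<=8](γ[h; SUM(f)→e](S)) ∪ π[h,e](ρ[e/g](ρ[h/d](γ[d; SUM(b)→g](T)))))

Per-node cardinality:
  S → 4
  γ[h; SUM(f)→e](S) → 4
  σ[h<=8](γ[h; SUM(f)→e](S)) → 3
  T → 6
  γ[d; SUM(b)→g](T) → 5
  ρ[h/d](γ[d; SUM(b)→g](T)) → 5
  ρ[e/g](ρ[h/d](γ[d; SUM(b)→g](T))) → 5
  π[h,e](ρ[e/g](ρ[h/d](γ[d; SUM(b)→g](T)))) → 5
  (σ[h<=8](γ[h; SUM(f)→e](S)) ∪ π[h,e](ρ[e/g](ρ[h/d](γ[d; SUM(b)→g](T))))) → 8

|E| = 8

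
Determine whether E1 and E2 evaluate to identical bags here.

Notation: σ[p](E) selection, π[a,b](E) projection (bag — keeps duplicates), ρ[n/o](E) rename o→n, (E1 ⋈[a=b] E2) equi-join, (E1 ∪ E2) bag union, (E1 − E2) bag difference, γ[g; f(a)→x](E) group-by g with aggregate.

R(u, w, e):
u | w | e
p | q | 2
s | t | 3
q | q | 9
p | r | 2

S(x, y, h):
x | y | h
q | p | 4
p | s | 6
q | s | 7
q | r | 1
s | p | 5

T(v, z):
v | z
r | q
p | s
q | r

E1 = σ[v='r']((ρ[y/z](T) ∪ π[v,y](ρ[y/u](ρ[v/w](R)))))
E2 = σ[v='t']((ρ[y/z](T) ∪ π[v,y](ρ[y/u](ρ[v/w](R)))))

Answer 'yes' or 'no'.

E1 subexpression sizes:
  T → 3
  ρ[y/z](T) → 3
  R → 4
  ρ[v/w](R) → 4
  ρ[y/u](ρ[v/w](R)) → 4
  π[v,y](ρ[y/u](ρ[v/w](R))) → 4
  (ρ[y/z](T) ∪ π[v,y](ρ[y/u](ρ[v/w](R)))) → 7
  σ[v='r']((ρ[y/z](T) ∪ π[v,y](ρ[y/u](ρ[v/w](R))))) → 2
E2 subexpression sizes:
  T → 3
  ρ[y/z](T) → 3
  R → 4
  ρ[v/w](R) → 4
  ρ[y/u](ρ[v/w](R)) → 4
  π[v,y](ρ[y/u](ρ[v/w](R))) → 4
  (ρ[y/z](T) ∪ π[v,y](ρ[y/u](ρ[v/w](R)))) → 7
  σ[v='t']((ρ[y/z](T) ∪ π[v,y](ρ[y/u](ρ[v/w](R))))) → 1

E1 result:
v | y
r | p
r | q
E2 result:
v | y
t | s
Witness: ('r', 'p') appears 1× in E1 but 0× in E2.

no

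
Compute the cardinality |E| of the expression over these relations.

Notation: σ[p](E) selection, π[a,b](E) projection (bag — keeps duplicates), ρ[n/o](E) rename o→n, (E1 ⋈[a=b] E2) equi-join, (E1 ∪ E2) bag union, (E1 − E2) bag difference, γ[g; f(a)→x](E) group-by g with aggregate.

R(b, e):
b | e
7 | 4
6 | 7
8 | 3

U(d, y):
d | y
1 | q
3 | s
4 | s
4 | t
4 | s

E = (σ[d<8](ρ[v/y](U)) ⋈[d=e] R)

Per-node cardinality:
  U → 5
  ρ[v/y](U) → 5
  σ[d<8](ρ[v/y](U)) → 5
  R → 3
  (σ[d<8](ρ[v/y](U)) ⋈[d=e] R) → 4

|E| = 4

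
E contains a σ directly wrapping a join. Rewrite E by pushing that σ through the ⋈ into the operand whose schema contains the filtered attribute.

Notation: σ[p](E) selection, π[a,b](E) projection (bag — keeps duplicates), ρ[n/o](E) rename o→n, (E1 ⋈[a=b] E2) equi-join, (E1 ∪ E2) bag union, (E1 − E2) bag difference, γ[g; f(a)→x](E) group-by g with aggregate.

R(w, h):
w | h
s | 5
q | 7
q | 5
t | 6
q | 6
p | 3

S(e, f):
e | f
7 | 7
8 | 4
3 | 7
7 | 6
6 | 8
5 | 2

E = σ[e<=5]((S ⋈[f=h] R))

σ filters on e, owned by the left side.
E' = (σ[e<=5](S) ⋈[f=h] R)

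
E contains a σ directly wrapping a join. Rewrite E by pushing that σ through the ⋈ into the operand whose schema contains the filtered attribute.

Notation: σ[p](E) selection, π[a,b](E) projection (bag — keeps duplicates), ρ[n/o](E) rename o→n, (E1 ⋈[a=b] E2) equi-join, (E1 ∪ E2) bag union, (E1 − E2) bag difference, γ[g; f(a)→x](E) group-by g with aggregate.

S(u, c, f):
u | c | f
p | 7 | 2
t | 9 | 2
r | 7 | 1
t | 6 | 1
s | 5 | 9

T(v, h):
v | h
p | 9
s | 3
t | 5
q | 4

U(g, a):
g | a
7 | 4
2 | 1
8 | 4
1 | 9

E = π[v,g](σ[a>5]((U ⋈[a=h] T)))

σ filters on a, owned by the left side.
E' = π[v,g]((σ[a>5](U) ⋈[a=h] T))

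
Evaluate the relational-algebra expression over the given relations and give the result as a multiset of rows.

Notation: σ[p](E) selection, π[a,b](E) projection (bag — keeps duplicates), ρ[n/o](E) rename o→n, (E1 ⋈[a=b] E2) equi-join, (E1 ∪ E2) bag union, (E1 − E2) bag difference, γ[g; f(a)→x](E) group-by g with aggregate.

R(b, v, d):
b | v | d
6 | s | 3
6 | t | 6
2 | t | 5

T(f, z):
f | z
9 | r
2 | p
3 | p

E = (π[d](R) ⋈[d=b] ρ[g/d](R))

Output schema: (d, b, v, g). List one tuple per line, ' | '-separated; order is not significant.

Subexpression sizes:
  R → 3
  π[d](R) → 3
  R → 3
  ρ[g/d](R) → 3
  (π[d](R) ⋈[d=b] ρ[g/d](R)) → 2

== RESULT ==
d | b | v | g
6 | 6 | s | 3
6 | 6 | t | 6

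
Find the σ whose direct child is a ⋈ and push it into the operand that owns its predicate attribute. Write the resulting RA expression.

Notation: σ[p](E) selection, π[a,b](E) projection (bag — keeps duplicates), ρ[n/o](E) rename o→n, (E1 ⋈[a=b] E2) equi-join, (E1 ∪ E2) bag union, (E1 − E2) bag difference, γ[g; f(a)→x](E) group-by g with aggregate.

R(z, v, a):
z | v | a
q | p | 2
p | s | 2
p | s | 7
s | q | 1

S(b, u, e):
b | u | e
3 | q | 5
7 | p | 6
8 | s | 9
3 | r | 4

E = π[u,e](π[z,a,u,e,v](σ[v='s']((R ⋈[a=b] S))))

σ filters on v, owned by the left side.
E' = π[u,e](π[z,a,u,e,v]((σ[v='s'](R) ⋈[a=b] S)))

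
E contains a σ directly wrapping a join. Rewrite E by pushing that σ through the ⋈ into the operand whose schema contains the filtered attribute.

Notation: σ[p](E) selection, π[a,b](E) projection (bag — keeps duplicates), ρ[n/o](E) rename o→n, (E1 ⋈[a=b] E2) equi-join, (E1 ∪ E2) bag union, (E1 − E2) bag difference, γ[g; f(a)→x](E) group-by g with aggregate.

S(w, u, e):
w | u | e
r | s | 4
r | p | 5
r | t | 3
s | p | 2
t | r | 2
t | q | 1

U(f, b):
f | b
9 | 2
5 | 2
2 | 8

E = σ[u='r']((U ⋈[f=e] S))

σ filters on u, owned by the right side.
E' = (U ⋈[f=e] σ[u='r'](S))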